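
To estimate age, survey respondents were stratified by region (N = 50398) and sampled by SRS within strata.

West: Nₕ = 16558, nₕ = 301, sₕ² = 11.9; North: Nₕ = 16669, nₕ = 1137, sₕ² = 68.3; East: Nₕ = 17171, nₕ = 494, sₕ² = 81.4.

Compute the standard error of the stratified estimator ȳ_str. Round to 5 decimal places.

Var(ȳ_str) = Σₕ Wₕ²(1 − fₕ)sₕ²/nₕ with Wₕ = Nₕ/N, N = 50398.
West: Wₕ = 0.32854478; term = 0.32854478²·(1 − 0.01817852)·11.9/301 = 0.0041898854.
North: Wₕ = 0.33074725; term = 0.33074725²·(1 − 0.06821045)·68.3/1137 = 0.0061230889.
East: Wₕ = 0.34070796; term = 0.34070796²·(1 − 0.02876944)·81.4/494 = 0.018577376.
Sum = 0.02889035.
SE = √(0.02889035) = 0.16997.

0.16997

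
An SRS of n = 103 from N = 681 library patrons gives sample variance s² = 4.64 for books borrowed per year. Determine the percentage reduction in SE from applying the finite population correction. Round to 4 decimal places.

f = n/N = 103/681 = 0.15124816.
SE_no-fpc = √(s²/n) = 0.21224642; SE_fpc = √((1−f)s²/n) = 0.19553781.
Ratio = √(1−f) = 0.92127728. Reduction = 100·(1 − 0.92127728) = 7.8723%.

7.8723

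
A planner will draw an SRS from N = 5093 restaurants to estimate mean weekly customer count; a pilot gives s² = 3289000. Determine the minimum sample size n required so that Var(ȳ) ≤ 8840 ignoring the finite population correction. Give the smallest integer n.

373

Without fpc, n₀ = s²/D = 3289000/8840 = 372.0588.
Rounding up, n = 373.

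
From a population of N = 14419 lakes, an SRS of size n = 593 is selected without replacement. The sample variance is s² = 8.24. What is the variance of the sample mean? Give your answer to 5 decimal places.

0.01332

Under SRS without replacement, Var(ȳ) = (1 − f)·s²/n with f = n/N = 593/14419 = 0.04112629.
Var(ȳ) = (1 − 0.04112629)·8.24/593 = 0.95887371·0.013895447 = 0.013323979.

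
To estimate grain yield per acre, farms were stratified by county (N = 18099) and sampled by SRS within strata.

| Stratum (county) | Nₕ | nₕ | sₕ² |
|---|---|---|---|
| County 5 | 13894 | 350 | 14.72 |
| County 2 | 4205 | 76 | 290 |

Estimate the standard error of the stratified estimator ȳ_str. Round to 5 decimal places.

0.47582

Var(ȳ_str) = Σₕ Wₕ²(1 − fₕ)sₕ²/nₕ with Wₕ = Nₕ/N, N = 18099.
County 5: Wₕ = 0.76766672; term = 0.76766672²·(1 − 0.02519073)·14.72/350 = 0.02416044.
County 2: Wₕ = 0.23233328; term = 0.23233328²·(1 − 0.01807372)·290/76 = 0.20224888.
Sum = 0.22640932.
SE = √(0.22640932) = 0.47582.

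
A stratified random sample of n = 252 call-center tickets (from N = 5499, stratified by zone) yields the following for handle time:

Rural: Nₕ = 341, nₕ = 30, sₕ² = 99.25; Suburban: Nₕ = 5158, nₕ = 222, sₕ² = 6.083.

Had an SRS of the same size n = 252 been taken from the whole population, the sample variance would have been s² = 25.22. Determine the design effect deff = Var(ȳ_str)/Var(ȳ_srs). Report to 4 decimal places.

0.3631

Var(ȳ_str) = Σ Wₕ²(1−fₕ)sₕ²/nₕ with Wₕ = Nₕ/5499:
  Rural: (341/5499)²·(1−30/341)·99.25/30 = 0.011602634
  Suburban: (5158/5499)²·(1−222/5158)·6.083/222 = 0.023070335
  → Var(ȳ_str) = 0.034672969.
Var(ȳ_srs) = (1 − 252/5499)·25.22/252 = 0.095493077.
deff = 0.034672969 / 0.095493077 = 0.3631.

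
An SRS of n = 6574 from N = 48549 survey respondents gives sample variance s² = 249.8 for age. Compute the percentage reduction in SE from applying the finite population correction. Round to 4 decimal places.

7.0166

f = n/N = 6574/48549 = 0.13540959.
SE_no-fpc = √(s²/n) = 0.1949312; SE_fpc = √((1−f)s²/n) = 0.18125357.
Ratio = √(1−f) = 0.92983354. Reduction = 100·(1 − 0.92983354) = 7.0166%.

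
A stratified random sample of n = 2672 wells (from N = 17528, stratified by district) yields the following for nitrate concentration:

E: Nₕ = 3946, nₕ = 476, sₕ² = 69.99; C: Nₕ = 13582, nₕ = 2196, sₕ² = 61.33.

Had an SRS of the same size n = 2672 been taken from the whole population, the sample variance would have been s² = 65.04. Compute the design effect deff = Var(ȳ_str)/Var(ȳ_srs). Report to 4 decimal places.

0.9990

Var(ȳ_str) = Σ Wₕ²(1−fₕ)sₕ²/nₕ with Wₕ = Nₕ/17528:
  E: (3946/17528)²·(1−476/3946)·69.99/476 = 0.0065531614
  C: (13582/17528)²·(1−2196/13582)·61.33/2196 = 0.014057588
  → Var(ȳ_str) = 0.020610749.
Var(ȳ_srs) = (1 − 2672/17528)·65.04/2672 = 0.020630683.
deff = 0.020610749 / 0.020630683 = 0.9990.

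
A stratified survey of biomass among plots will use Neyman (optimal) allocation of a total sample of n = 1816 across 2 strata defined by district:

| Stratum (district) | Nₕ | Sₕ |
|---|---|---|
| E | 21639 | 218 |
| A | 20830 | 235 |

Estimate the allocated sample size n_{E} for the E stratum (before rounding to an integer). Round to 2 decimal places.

891.21

Neyman allocation: nₕ = n·NₕSₕ / Σⱼ NⱼSⱼ.
Σ NⱼSⱼ = 21639·218 + 20830·235 = 9.612352 × 10^6.
n_{E} = 1816·21639·218 / (9.612352 × 10^6) = 891.21.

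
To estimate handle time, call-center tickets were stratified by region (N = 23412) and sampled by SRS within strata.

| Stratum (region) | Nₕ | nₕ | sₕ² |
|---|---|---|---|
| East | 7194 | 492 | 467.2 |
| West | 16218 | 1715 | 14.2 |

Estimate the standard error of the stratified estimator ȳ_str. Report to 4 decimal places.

0.2951

Var(ȳ_str) = Σₕ Wₕ²(1 − fₕ)sₕ²/nₕ with Wₕ = Nₕ/N, N = 23412.
East: Wₕ = 0.30727832; term = 0.30727832²·(1 − 0.06839033)·467.2/492 = 0.083528668.
West: Wₕ = 0.69272168; term = 0.69272168²·(1 − 0.10574670)·14.2/1715 = 0.0035530583.
Sum = 0.087081726.
SE = √(0.087081726) = 0.2951.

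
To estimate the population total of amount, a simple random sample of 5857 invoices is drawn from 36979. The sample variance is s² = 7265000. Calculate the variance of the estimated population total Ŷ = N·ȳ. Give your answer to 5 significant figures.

Var(Ŷ) = N²·Var(ȳ) = N²·(1 − n/N)·s²/n.
f = 5857/36979 = 0.15838719; Var(ȳ) = 0.84161281·7265000/5857 = 1043.9332.
Var(Ŷ) = 36979² · 1043.9332 = 1.4275227 × 10^12.

1.4275 × 10^12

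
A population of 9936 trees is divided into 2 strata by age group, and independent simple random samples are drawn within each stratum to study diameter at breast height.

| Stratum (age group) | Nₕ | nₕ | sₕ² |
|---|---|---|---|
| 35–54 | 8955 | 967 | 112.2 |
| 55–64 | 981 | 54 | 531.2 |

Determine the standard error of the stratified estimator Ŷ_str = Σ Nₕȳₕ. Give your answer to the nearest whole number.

Var(Ŷ_str) = Σₕ Nₕ²(1 − fₕ)sₕ²/nₕ.
35–54: 8955²·(1 − 967/8955)·112.2/967 = 8.2998459 × 10^6.
55–64: 981²·(1 − 54/981)·531.2/54 = 8.9456736 × 10^6.
Sum = 1.724552 × 10^7.
SE = √(1.724552 × 10^7) = 4153.

4153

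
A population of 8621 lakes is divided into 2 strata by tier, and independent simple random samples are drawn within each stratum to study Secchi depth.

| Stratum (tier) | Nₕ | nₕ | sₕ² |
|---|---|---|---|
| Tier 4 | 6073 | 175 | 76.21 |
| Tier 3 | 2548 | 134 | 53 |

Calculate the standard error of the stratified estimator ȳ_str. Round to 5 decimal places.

Var(ȳ_str) = Σₕ Wₕ²(1 − fₕ)sₕ²/nₕ with Wₕ = Nₕ/N, N = 8621.
Tier 4: Wₕ = 0.70444264; term = 0.70444264²·(1 − 0.02881607)·76.21/175 = 0.20987788.
Tier 3: Wₕ = 0.29555736; term = 0.29555736²·(1 − 0.05259027)·53/134 = 0.032733502.
Sum = 0.24261138.
SE = √(0.24261138) = 0.49256.

0.49256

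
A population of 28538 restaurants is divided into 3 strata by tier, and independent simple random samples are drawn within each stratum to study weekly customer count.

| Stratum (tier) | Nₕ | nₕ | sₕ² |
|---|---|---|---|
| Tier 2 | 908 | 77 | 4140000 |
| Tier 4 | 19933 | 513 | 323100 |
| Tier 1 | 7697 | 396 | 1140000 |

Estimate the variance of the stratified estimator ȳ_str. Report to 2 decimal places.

547.81

Var(ȳ_str) = Σₕ Wₕ²(1 − fₕ)sₕ²/nₕ with Wₕ = Nₕ/N, N = 28538.
Tier 2: Wₕ = 0.03181723; term = 0.03181723²·(1 − 0.08480176)·4140000/77 = 49.813771.
Tier 4: Wₕ = 0.69847221; term = 0.69847221²·(1 − 0.02573622)·323100/513 = 299.36045.
Tier 1: Wₕ = 0.26971056; term = 0.26971056²·(1 − 0.05144862)·1140000/396 = 198.63987.
Sum = 547.81409.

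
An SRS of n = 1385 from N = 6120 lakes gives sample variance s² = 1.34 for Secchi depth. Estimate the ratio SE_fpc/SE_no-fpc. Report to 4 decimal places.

0.8796

f = n/N = 1385/6120 = 0.22630719.
SE_no-fpc = √(s²/n) = 0.031104807; SE_fpc = √((1−f)s²/n) = 0.027359729.
Ratio = √(1−f) = 0.87959810.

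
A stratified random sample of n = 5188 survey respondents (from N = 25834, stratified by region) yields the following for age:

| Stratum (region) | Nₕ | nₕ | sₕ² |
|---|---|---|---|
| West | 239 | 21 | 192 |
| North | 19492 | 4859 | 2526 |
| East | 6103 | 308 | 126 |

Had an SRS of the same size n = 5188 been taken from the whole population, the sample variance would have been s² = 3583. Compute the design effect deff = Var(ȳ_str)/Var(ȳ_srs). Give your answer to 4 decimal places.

Var(ȳ_str) = Σ Wₕ²(1−fₕ)sₕ²/nₕ with Wₕ = Nₕ/25834:
  West: (239/25834)²·(1−21/239)·192/21 = 7.1376133 × 10^-4
  North: (19492/25834)²·(1−4859/19492)·2526/4859 = 0.22217384
  East: (6103/25834)²·(1−308/6103)·126/308 = 0.021678705
  → Var(ȳ_str) = 0.24456631.
Var(ȳ_srs) = (1 − 5188/25834)·3583/5188 = 0.55193903.
deff = 0.24456631 / 0.55193903 = 0.4431.

0.4431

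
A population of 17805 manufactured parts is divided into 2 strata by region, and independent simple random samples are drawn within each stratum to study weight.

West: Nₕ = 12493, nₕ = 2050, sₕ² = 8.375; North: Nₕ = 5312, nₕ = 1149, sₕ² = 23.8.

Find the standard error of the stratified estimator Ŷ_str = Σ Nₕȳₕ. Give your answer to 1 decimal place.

Var(Ŷ_str) = Σₕ Nₕ²(1 − fₕ)sₕ²/nₕ.
West: 12493²·(1 − 2050/12493)·8.375/2050 = 532994.8.
North: 5312²·(1 − 1149/5312)·23.8/1149 = 458058.98.
Sum = 991053.78.
SE = √(991053.78) = 995.5.

995.5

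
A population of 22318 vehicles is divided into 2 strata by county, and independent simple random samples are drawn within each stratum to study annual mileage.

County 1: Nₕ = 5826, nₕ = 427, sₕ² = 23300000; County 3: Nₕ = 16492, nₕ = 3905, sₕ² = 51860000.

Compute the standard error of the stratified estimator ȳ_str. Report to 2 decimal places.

94.77

Var(ȳ_str) = Σₕ Wₕ²(1 − fₕ)sₕ²/nₕ with Wₕ = Nₕ/N, N = 22318.
County 1: Wₕ = 0.26104490; term = 0.26104490²·(1 − 0.07329214)·23300000/427 = 3445.8892.
County 3: Wₕ = 0.73895510; term = 0.73895510²·(1 − 0.23678147)·51860000/3905 = 5534.7306.
Sum = 8980.6198.
SE = √(8980.6198) = 94.77.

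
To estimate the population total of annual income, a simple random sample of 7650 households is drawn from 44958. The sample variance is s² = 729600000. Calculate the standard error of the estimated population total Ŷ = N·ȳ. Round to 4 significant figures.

1.265 × 10^7

Var(Ŷ) = N²·Var(ȳ) = N²·(1 − n/N)·s²/n.
f = 7650/44958 = 0.17015881; Var(ȳ) = 0.82984119·729600000/7650 = 79144.069.
Var(Ŷ) = 44958² · 79144.069 = 1.5996771 × 10^14.
SE(Ŷ) = √(1.5996771 × 10^14) = 1.265 × 10^7.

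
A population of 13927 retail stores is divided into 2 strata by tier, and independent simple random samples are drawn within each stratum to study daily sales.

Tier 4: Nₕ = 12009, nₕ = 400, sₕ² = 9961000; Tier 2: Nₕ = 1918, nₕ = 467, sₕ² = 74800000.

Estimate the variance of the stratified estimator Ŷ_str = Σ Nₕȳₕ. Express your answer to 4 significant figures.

3.917 × 10^12

Var(Ŷ_str) = Σₕ Nₕ²(1 − fₕ)sₕ²/nₕ.
Tier 4: 12009²·(1 − 400/12009)·9961000/400 = 3.4717193 × 10^12.
Tier 2: 1918²·(1 − 467/1918)·74800000/467 = 4.4575963 × 10^11.
Sum = 3.9174789 × 10^12.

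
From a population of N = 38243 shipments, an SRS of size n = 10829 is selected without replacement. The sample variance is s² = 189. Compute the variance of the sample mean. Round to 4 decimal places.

Under SRS without replacement, Var(ȳ) = (1 − f)·s²/n with f = n/N = 10829/38243 = 0.28316293.
Var(ȳ) = (1 − 0.28316293)·189/10829 = 0.71683707·0.017453135 = 0.012511054.

0.0125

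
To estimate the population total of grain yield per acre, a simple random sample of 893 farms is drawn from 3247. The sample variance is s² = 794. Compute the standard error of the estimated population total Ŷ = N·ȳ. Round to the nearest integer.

2607

Var(Ŷ) = N²·Var(ȳ) = N²·(1 − n/N)·s²/n.
f = 893/3247 = 0.27502310; Var(ȳ) = 0.72497690·794/893 = 0.64460432.
Var(Ŷ) = 3247² · 0.64460432 = 6.7960691 × 10^6.
SE(Ŷ) = √(6.7960691 × 10^6) = 2607.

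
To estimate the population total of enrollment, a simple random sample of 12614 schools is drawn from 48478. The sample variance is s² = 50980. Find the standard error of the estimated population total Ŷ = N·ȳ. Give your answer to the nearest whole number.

Var(Ŷ) = N²·Var(ȳ) = N²·(1 − n/N)·s²/n.
f = 12614/48478 = 0.26020050; Var(ȳ) = 0.73979950·50980/12614 = 2.9899301.
Var(Ŷ) = 48478² · 2.9899301 = 7.026684 × 10^9.
SE(Ŷ) = √(7.026684 × 10^9) = 83825.

83825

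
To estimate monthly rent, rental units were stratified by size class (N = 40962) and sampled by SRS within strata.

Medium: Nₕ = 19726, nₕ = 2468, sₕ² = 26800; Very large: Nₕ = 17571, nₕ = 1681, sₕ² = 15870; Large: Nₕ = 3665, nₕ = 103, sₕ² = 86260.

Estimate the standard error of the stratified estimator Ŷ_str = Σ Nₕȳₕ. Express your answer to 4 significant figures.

131400

Var(Ŷ_str) = Σₕ Nₕ²(1 − fₕ)sₕ²/nₕ.
Medium: 19726²·(1 − 2468/19726)·26800/2468 = 3.6967419 × 10^9.
Very large: 17571²·(1 − 1681/17571)·15870/1681 = 2.635904 × 10^9.
Large: 3665²·(1 − 103/3665)·86260/103 = 1.093302 × 10^10.
Sum = 1.7265666 × 10^10.
SE = √(1.7265666 × 10^10) = 131400.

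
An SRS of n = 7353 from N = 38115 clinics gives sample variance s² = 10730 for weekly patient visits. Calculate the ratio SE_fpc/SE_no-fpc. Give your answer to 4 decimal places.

0.8984

f = n/N = 7353/38115 = 0.19291617.
SE_no-fpc = √(s²/n) = 1.2080018; SE_fpc = √((1−f)s²/n) = 1.0852428.
Ratio = √(1−f) = 0.89837844.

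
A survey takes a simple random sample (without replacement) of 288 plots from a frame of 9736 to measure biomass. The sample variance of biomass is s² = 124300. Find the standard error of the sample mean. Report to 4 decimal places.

20.4653

Under SRS without replacement, Var(ȳ) = (1 − f)·s²/n with f = n/N = 288/9736 = 0.02958094.
Var(ȳ) = (1 − 0.02958094)·124300/288 = 0.97041906·431.59722 = 418.83017.
SE(ȳ) = √(418.83017) = 20.4653.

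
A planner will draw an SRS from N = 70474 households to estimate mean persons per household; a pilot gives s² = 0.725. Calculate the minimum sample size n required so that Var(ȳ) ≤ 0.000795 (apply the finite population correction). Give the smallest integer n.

901

Without fpc, n₀ = s²/D = 0.725/0.000795 = 911.9497.
With fpc, (1 − n/N)·s²/n ≤ D requires n ≥ n₀/(1 + n₀/N) = 911.9497/(1 + 911.9497/70474) = 900.2996.
Rounding up, n = 901.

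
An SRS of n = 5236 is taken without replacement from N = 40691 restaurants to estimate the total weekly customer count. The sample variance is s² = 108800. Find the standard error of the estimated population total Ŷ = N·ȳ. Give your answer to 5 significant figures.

173140

Var(Ŷ) = N²·Var(ȳ) = N²·(1 − n/N)·s²/n.
f = 5236/40691 = 0.12867710; Var(ȳ) = 0.87132290·108800/5236 = 18.105411.
Var(Ŷ) = 40691² · 18.105411 = 2.997817 × 10^10.
SE(Ŷ) = √(2.997817 × 10^10) = 173140.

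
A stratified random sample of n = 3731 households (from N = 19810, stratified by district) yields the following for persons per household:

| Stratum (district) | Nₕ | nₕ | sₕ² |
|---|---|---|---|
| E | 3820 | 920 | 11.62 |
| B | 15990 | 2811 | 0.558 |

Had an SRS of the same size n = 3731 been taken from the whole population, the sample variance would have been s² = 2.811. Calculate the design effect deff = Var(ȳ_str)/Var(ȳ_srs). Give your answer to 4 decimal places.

0.7574

Var(ȳ_str) = Σ Wₕ²(1−fₕ)sₕ²/nₕ with Wₕ = Nₕ/19810:
  E: (3820/19810)²·(1−920/3820)·11.62/920 = 3.5654201 × 10^-4
  B: (15990/19810)²·(1−2811/15990)·0.558/2811 = 1.0659463 × 10^-4
  → Var(ȳ_str) = 4.6313664 × 10^-4.
Var(ȳ_srs) = (1 − 3731/19810)·2.811/3731 = 6.1151928 × 10^-4.
deff = (4.6313664 × 10^-4) / (6.1151928 × 10^-4) = 0.7574.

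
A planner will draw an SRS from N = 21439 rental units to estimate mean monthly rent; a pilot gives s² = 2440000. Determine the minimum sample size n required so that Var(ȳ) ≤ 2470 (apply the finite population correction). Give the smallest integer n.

Without fpc, n₀ = s²/D = 2440000/2470 = 987.8543.
With fpc, (1 − n/N)·s²/n ≤ D requires n ≥ n₀/(1 + n₀/N) = 987.8543/(1 + 987.8543/21439) = 944.3415.
Rounding up, n = 945.

945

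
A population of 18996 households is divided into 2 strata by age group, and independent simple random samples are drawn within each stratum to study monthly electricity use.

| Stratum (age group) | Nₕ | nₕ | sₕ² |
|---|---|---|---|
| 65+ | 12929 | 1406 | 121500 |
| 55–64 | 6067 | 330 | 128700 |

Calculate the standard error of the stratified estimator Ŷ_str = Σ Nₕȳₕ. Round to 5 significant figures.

162630

Var(Ŷ_str) = Σₕ Nₕ²(1 − fₕ)sₕ²/nₕ.
65+: 12929²·(1 − 1406/12929)·121500/1406 = 1.2874236 × 10^10.
55–64: 6067²·(1 − 330/6067)·128700/330 = 1.3574488 × 10^10.
Sum = 2.6448724 × 10^10.
SE = √(2.6448724 × 10^10) = 162630.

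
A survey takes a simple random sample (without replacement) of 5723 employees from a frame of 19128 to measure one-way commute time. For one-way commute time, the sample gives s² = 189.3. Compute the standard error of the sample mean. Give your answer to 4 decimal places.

0.1523

Under SRS without replacement, Var(ȳ) = (1 − f)·s²/n with f = n/N = 5723/19128 = 0.29919490.
Var(ȳ) = (1 − 0.29919490)·189.3/5723 = 0.70080510·0.033077057 = 0.023180571.
SE(ȳ) = √(0.023180571) = 0.1523.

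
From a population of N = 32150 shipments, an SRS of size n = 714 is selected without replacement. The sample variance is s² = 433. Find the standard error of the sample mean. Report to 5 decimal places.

0.77005

Under SRS without replacement, Var(ȳ) = (1 − f)·s²/n with f = n/N = 714/32150 = 0.02220840.
Var(ȳ) = (1 − 0.02220840)·433/714 = 0.97779160·0.60644258 = 0.59297446.
SE(ȳ) = √(0.59297446) = 0.77005.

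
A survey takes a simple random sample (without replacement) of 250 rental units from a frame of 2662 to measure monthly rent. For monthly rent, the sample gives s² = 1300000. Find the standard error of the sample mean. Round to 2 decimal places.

Under SRS without replacement, Var(ȳ) = (1 − f)·s²/n with f = n/N = 250/2662 = 0.09391435.
Var(ȳ) = (1 − 0.09391435)·1300000/250 = 0.90608565·5200 = 4711.6454.
SE(ȳ) = √(4711.6454) = 68.64.

68.64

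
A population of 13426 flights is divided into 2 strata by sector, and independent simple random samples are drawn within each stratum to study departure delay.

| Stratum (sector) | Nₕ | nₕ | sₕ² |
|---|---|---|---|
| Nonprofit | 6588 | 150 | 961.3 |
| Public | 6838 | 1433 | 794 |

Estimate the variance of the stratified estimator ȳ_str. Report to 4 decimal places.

Var(ȳ_str) = Σₕ Wₕ²(1 − fₕ)sₕ²/nₕ with Wₕ = Nₕ/N, N = 13426.
Nonprofit: Wₕ = 0.49068971; term = 0.49068971²·(1 − 0.02276867)·961.3/150 = 1.5079223.
Public: Wₕ = 0.50931029; term = 0.50931029²·(1 − 0.20956420)·794/1433 = 0.11360719.
Sum = 1.6215295.

1.6215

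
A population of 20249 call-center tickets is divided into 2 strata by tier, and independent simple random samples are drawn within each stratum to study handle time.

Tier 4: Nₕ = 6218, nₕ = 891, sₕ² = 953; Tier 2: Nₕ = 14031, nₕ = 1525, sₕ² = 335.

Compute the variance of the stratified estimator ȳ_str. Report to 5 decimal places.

0.18042

Var(ȳ_str) = Σₕ Wₕ²(1 − fₕ)sₕ²/nₕ with Wₕ = Nₕ/N, N = 20249.
Tier 4: Wₕ = 0.30707689; term = 0.30707689²·(1 − 0.14329366)·953/891 = 0.086405512.
Tier 2: Wₕ = 0.69292311; term = 0.69292311²·(1 − 0.10868791)·335/1525 = 0.094010173.
Sum = 0.18041569.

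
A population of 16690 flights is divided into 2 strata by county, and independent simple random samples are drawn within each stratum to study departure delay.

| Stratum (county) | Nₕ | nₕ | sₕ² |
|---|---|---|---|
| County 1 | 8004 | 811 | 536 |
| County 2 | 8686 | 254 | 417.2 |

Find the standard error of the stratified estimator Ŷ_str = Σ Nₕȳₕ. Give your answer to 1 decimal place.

Var(Ŷ_str) = Σₕ Nₕ²(1 − fₕ)sₕ²/nₕ.
County 1: 8004²·(1 − 811/8004)·536/811 = 3.8050562 × 10^7.
County 2: 8686²·(1 − 254/8686)·417.2/254 = 1.2029872 × 10^8.
Sum = 1.5834928 × 10^8.
SE = √(1.5834928 × 10^8) = 12583.7.

12583.7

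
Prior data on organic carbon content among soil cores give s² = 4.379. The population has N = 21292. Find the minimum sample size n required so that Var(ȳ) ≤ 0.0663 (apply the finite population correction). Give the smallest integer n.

Without fpc, n₀ = s²/D = 4.379/0.0663 = 66.0483.
With fpc, (1 − n/N)·s²/n ≤ D requires n ≥ n₀/(1 + n₀/N) = 66.0483/(1 + 66.0483/21292) = 65.8441.
Rounding up, n = 66.

66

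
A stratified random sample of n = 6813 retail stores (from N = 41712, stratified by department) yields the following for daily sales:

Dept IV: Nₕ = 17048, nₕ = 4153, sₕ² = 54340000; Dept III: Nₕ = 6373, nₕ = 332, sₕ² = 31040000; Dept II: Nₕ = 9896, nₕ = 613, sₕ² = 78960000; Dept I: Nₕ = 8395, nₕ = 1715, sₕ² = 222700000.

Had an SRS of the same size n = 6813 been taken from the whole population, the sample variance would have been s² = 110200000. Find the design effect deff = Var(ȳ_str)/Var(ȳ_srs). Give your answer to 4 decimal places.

Var(ȳ_str) = Σ Wₕ²(1−fₕ)sₕ²/nₕ with Wₕ = Nₕ/41712:
  Dept IV: (17048/41712)²·(1−4153/17048)·54340000/4153 = 1653.2193
  Dept III: (6373/41712)²·(1−332/6373)·31040000/332 = 2068.7802
  Dept II: (9896/41712)²·(1−613/9896)·78960000/613 = 6800.9984
  Dept I: (8395/41712)²·(1−1715/8395)·222700000/1715 = 4185.3447
  → Var(ȳ_str) = 14708.343.
Var(ȳ_srs) = (1 − 6813/41712)·110200000/6813 = 13533.034.
deff = 14708.343 / 13533.034 = 1.0868.

1.0868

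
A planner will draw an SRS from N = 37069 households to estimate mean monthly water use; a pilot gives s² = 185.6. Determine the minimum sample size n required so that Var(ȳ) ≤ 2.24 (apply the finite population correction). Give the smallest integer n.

Without fpc, n₀ = s²/D = 185.6/2.24 = 82.8571.
With fpc, (1 − n/N)·s²/n ≤ D requires n ≥ n₀/(1 + n₀/N) = 82.8571/(1 + 82.8571/37069) = 82.6723.
Rounding up, n = 83.

83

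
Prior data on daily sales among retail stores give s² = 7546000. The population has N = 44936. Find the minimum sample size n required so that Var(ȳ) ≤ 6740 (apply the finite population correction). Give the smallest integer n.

Without fpc, n₀ = s²/D = 7546000/6740 = 1119.5846.
With fpc, (1 − n/N)·s²/n ≤ D requires n ≥ n₀/(1 + n₀/N) = 1119.5846/(1 + 1119.5846/44936) = 1092.3681.
Rounding up, n = 1093.

1093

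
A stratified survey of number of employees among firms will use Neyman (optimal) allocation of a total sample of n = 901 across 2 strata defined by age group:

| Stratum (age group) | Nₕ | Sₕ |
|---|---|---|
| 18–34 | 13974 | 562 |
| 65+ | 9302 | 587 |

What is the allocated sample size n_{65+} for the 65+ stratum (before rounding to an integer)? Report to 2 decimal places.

369.52

Neyman allocation: nₕ = n·NₕSₕ / Σⱼ NⱼSⱼ.
Σ NⱼSⱼ = 13974·562 + 9302·587 = 1.3313662 × 10^7.
n_{65+} = 901·9302·587 / (1.3313662 × 10^7) = 369.52.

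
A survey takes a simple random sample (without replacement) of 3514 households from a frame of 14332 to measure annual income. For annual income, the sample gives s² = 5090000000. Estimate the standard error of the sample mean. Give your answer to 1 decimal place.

1045.6

Under SRS without replacement, Var(ȳ) = (1 − f)·s²/n with f = n/N = 3514/14332 = 0.24518560.
Var(ȳ) = (1 − 0.24518560)·5090000000/3514 = 0.75481440·1.4484917 × 10^6 = 1.0933424 × 10^6.
SE(ȳ) = √(1.0933424 × 10^6) = 1045.6.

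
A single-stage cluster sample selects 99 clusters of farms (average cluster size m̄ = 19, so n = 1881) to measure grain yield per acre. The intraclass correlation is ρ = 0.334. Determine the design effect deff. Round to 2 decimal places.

7.01

deff = 1 + (19 − 1)·0.334 = 1 + 6.012 = 7.012.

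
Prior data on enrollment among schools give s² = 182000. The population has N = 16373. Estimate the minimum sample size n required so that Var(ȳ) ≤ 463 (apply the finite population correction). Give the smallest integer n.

Without fpc, n₀ = s²/D = 182000/463 = 393.0886.
With fpc, (1 − n/N)·s²/n ≤ D requires n ≥ n₀/(1 + n₀/N) = 393.0886/(1 + 393.0886/16373) = 383.8725.
Rounding up, n = 384.

384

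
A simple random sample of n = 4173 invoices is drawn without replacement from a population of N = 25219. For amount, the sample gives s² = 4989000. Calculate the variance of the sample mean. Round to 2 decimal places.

Under SRS without replacement, Var(ȳ) = (1 − f)·s²/n with f = n/N = 4173/25219 = 0.16547048.
Var(ȳ) = (1 − 0.16547048)·4989000/4173 = 0.83452952·1195.5428 = 997.71574.

997.72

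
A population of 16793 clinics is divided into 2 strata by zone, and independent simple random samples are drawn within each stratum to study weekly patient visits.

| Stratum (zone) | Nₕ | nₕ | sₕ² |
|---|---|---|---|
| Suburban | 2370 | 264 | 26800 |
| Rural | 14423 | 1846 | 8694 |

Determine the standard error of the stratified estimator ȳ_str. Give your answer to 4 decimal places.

2.1969

Var(ȳ_str) = Σₕ Wₕ²(1 − fₕ)sₕ²/nₕ with Wₕ = Nₕ/N, N = 16793.
Suburban: Wₕ = 0.14113023; term = 0.14113023²·(1 − 0.11139241)·26800/264 = 1.7967225.
Rural: Wₕ = 0.85886977; term = 0.85886977²·(1 − 0.12799002)·8694/1846 = 3.0294517.
Sum = 4.8261742.
SE = √(4.8261742) = 2.1969.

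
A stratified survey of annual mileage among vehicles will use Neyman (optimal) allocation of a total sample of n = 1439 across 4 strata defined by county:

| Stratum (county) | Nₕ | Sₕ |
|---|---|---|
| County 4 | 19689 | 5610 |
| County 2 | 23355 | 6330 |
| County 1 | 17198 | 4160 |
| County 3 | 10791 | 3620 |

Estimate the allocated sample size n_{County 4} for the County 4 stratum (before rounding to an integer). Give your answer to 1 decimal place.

430.9

Neyman allocation: nₕ = n·NₕSₕ / Σⱼ NⱼSⱼ.
Σ NⱼSⱼ = 19689·5610 + 23355·6330 + 17198·4160 + 10791·3620 = 3.6889954 × 10^8.
n_{County 4} = 1439·19689·5610 / (3.6889954 × 10^8) = 430.9.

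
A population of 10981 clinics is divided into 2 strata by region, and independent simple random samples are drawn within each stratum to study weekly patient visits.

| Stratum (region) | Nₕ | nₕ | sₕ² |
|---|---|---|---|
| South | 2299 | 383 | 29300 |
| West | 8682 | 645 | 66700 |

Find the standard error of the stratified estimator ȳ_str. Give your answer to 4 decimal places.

7.9142

Var(ȳ_str) = Σₕ Wₕ²(1 − fₕ)sₕ²/nₕ with Wₕ = Nₕ/N, N = 10981.
South: Wₕ = 0.20936162; term = 0.20936162²·(1 − 0.16659417)·29300/383 = 2.7945993.
West: Wₕ = 0.79063838; term = 0.79063838²·(1 − 0.07429164)·66700/645 = 59.84062.
Sum = 62.635219.
SE = √(62.635219) = 7.9142.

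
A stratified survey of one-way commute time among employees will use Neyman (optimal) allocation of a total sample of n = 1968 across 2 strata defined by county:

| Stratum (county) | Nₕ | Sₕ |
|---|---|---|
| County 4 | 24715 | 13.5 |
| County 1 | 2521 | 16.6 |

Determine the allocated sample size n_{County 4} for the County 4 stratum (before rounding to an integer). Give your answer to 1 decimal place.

Neyman allocation: nₕ = n·NₕSₕ / Σⱼ NⱼSⱼ.
Σ NⱼSⱼ = 24715·13.5 + 2521·16.6 = 375501.1.
n_{County 4} = 1968·24715·13.5 / 375501.1 = 1748.7.

1748.7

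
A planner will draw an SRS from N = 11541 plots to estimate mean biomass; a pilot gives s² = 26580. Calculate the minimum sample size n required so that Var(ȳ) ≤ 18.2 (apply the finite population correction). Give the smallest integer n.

Without fpc, n₀ = s²/D = 26580/18.2 = 1460.4396.
With fpc, (1 − n/N)·s²/n ≤ D requires n ≥ n₀/(1 + n₀/N) = 1460.4396/(1 + 1460.4396/11541) = 1296.3898.
Rounding up, n = 1297.

1297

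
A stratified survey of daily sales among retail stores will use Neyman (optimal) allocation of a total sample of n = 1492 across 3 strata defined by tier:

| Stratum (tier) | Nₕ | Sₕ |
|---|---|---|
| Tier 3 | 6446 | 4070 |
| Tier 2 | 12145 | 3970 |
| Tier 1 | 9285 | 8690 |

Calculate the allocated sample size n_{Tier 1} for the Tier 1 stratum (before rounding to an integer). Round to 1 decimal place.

Neyman allocation: nₕ = n·NₕSₕ / Σⱼ NⱼSⱼ.
Σ NⱼSⱼ = 6446·4070 + 12145·3970 + 9285·8690 = 1.5513752 × 10^8.
n_{Tier 1} = 1492·9285·8690 / (1.5513752 × 10^8) = 776.0.

776.0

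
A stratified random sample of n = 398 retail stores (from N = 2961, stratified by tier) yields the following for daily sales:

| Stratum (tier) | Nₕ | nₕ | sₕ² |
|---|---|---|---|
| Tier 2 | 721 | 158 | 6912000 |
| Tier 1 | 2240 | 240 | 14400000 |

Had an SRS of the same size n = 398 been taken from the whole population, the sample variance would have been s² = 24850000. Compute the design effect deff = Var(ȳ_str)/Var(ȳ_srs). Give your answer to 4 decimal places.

0.6048

Var(ȳ_str) = Σ Wₕ²(1−fₕ)sₕ²/nₕ with Wₕ = Nₕ/2961:
  Tier 2: (721/2961)²·(1−158/721)·6912000/158 = 2025.4125
  Tier 1: (2240/2961)²·(1−240/2240)·14400000/240 = 30658.609
  → Var(ȳ_str) = 32684.022.
Var(ȳ_srs) = (1 − 398/2961)·24850000/398 = 54044.751.
deff = 32684.022 / 54044.751 = 0.6048.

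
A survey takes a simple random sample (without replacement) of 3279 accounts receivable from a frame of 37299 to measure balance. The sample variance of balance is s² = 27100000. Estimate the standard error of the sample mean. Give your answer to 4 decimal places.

Under SRS without replacement, Var(ȳ) = (1 − f)·s²/n with f = n/N = 3279/37299 = 0.08791120.
Var(ȳ) = (1 − 0.08791120)·27100000/3279 = 0.91208880·8264.7149 = 7538.1538.
SE(ȳ) = √(7538.1538) = 86.8225.

86.8225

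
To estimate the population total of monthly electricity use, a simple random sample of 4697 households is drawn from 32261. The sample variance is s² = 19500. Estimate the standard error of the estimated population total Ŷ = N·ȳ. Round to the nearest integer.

Var(Ŷ) = N²·Var(ȳ) = N²·(1 − n/N)·s²/n.
f = 4697/32261 = 0.14559375; Var(ȳ) = 0.85440625·19500/4697 = 3.5471411.
Var(Ŷ) = 32261² · 3.5471411 = 3.6917656 × 10^9.
SE(Ŷ) = √(3.6917656 × 10^9) = 60760.

60760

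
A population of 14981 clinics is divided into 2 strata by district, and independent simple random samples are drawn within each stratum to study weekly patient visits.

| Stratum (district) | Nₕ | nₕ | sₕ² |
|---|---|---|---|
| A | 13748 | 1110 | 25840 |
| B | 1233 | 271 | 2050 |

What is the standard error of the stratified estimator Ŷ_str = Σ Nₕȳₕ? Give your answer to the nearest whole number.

63669

Var(Ŷ_str) = Σₕ Nₕ²(1 − fₕ)sₕ²/nₕ.
A: 13748²·(1 − 1110/13748)·25840/1110 = 4.0447102 × 10^9.
B: 1233²·(1 − 271/1233)·2050/271 = 8.9726911 × 10^6.
Sum = 4.0536829 × 10^9.
SE = √(4.0536829 × 10^9) = 63669.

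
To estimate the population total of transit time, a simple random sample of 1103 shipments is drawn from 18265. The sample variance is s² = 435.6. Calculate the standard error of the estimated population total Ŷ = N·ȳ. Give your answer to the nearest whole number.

Var(Ŷ) = N²·Var(ȳ) = N²·(1 − n/N)·s²/n.
f = 1103/18265 = 0.06038872; Var(ȳ) = 0.93961128·435.6/1103 = 0.37107405.
Var(Ŷ) = 18265² · 0.37107405 = 1.237941 × 10^8.
SE(Ŷ) = √(1.237941 × 10^8) = 11126.

11126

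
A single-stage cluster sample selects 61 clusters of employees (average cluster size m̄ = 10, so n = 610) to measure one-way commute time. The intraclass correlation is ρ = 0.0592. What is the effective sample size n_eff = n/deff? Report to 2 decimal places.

397.96

deff = 1 + (10 − 1)·0.0592 = 1 + 0.5328 = 1.5328.
n_eff = 610 / 1.5328 = 397.96.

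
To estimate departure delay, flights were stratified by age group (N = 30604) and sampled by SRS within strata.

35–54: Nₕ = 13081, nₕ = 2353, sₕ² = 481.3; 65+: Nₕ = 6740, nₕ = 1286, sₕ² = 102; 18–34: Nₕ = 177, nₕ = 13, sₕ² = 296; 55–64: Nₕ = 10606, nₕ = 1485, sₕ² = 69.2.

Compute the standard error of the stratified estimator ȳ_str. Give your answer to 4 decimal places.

0.1982

Var(ȳ_str) = Σₕ Wₕ²(1 − fₕ)sₕ²/nₕ with Wₕ = Nₕ/N, N = 30604.
35–54: Wₕ = 0.42742779; term = 0.42742779²·(1 − 0.17987921)·481.3/2353 = 0.030647656.
65+: Wₕ = 0.22023265; term = 0.22023265²·(1 − 0.19080119)·102/1286 = 0.0031129909.
18–34: Wₕ = 0.00578356; term = 0.00578356²·(1 − 0.07344633)·296/13 = 7.0568208 × 10^-4.
55–64: Wₕ = 0.34655601; term = 0.34655601²·(1 − 0.14001509)·69.2/1485 = 0.0048130163.
Sum = 0.039279345.
SE = √(0.039279345) = 0.1982.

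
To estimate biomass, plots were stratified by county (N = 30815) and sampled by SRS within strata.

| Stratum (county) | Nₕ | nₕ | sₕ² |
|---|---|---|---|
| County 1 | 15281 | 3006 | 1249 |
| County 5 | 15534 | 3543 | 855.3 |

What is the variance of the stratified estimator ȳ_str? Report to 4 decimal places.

0.1294

Var(ȳ_str) = Σₕ Wₕ²(1 − fₕ)sₕ²/nₕ with Wₕ = Nₕ/N, N = 30815.
County 1: Wₕ = 0.49589486; term = 0.49589486²·(1 − 0.19671487)·1249/3006 = 0.082077174.
County 5: Wₕ = 0.50410514; term = 0.50410514²·(1 − 0.22808034)·855.3/3543 = 0.047354546.
Sum = 0.12943172.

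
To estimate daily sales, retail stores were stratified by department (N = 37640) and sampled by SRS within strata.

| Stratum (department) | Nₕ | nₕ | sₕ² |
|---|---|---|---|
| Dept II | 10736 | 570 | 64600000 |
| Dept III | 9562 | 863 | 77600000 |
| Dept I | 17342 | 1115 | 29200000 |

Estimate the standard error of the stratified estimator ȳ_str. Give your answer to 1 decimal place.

Var(ȳ_str) = Σₕ Wₕ²(1 − fₕ)sₕ²/nₕ with Wₕ = Nₕ/N, N = 37640.
Dept II: Wₕ = 0.28522848; term = 0.28522848²·(1 − 0.05309240)·64600000/570 = 8730.7397.
Dept III: Wₕ = 0.25403826; term = 0.25403826²·(1 − 0.09025309)·77600000/863 = 5279.2201.
Dept I: Wₕ = 0.46073326; term = 0.46073326²·(1 − 0.06429478)·29200000/1115 = 5201.7104.
Sum = 19211.67.
SE = √(19211.67) = 138.6.

138.6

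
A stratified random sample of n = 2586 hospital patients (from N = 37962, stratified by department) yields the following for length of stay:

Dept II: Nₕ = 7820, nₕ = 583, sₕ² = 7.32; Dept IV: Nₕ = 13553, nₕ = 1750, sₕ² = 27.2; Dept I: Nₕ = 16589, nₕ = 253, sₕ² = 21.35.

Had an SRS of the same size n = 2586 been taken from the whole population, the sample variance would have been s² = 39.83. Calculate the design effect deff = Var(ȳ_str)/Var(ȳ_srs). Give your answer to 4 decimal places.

1.2602

Var(ȳ_str) = Σ Wₕ²(1−fₕ)sₕ²/nₕ with Wₕ = Nₕ/37962:
  Dept II: (7820/37962)²·(1−583/7820)·7.32/583 = 4.9307125 × 10^-4
  Dept IV: (13553/37962)²·(1−1750/13553)·27.2/1750 = 0.0017252837
  Dept I: (16589/37962)²·(1−253/16589)·21.35/253 = 0.015868838
  → Var(ȳ_str) = 0.018087193.
Var(ȳ_srs) = (1 − 2586/37962)·39.83/2586 = 0.014352958.
deff = 0.018087193 / 0.014352958 = 1.2602.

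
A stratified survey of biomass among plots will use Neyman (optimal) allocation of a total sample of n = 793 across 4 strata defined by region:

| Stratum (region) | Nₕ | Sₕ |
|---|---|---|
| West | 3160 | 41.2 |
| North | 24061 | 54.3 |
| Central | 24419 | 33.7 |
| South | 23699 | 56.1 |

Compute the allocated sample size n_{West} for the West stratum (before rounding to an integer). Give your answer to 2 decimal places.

28.77

Neyman allocation: nₕ = n·NₕSₕ / Σⱼ NⱼSⱼ.
Σ NⱼSⱼ = 3160·41.2 + 24061·54.3 + 24419·33.7 + 23699·56.1 = 3.5891385 × 10^6.
n_{West} = 793·3160·41.2 / (3.5891385 × 10^6) = 28.77.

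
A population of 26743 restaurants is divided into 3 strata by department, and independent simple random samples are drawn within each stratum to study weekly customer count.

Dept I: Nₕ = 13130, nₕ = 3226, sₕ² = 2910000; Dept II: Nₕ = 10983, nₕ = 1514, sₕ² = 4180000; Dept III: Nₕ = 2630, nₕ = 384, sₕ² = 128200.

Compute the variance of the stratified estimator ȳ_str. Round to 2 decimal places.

568.24

Var(ȳ_str) = Σₕ Wₕ²(1 − fₕ)sₕ²/nₕ with Wₕ = Nₕ/N, N = 26743.
Dept I: Wₕ = 0.49096960; term = 0.49096960²·(1 − 0.24569688)·2910000/3226 = 164.01506.
Dept II: Wₕ = 0.41068691; term = 0.41068691²·(1 − 0.13784940)·4180000/1514 = 401.472.
Dept III: Wₕ = 0.09834349; term = 0.09834349²·(1 − 0.14600760)·128200/384 = 2.7574145.
Sum = 568.24447.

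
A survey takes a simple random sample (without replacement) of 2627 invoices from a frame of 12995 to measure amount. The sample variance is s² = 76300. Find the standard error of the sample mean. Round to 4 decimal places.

Under SRS without replacement, Var(ȳ) = (1 − f)·s²/n with f = n/N = 2627/12995 = 0.20215467.
Var(ȳ) = (1 − 0.20215467)·76300/2627 = 0.79784533·29.044537 = 23.173048.
SE(ȳ) = √(23.173048) = 4.8138.

4.8138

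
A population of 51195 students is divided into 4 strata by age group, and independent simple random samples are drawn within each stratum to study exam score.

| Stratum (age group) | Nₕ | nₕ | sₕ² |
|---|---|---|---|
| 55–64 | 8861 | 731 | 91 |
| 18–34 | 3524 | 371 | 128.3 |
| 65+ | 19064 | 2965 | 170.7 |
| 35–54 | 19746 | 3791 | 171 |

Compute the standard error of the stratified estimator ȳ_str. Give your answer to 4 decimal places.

0.1306

Var(ȳ_str) = Σₕ Wₕ²(1 − fₕ)sₕ²/nₕ with Wₕ = Nₕ/N, N = 51195.
55–64: Wₕ = 0.17308331; term = 0.17308331²·(1 − 0.08249633)·91/731 = 0.0034217022.
18–34: Wₕ = 0.06883485; term = 0.06883485²·(1 − 0.10527809)·128.3/371 = 0.0014660795.
65+: Wₕ = 0.37238012; term = 0.37238012²·(1 − 0.15552875)·170.7/2965 = 0.0067416571.
35–54: Wₕ = 0.38570173; term = 0.38570173²·(1 − 0.19198825)·171/3791 = 0.0054220457.
Sum = 0.017051485.
SE = √(0.017051485) = 0.1306.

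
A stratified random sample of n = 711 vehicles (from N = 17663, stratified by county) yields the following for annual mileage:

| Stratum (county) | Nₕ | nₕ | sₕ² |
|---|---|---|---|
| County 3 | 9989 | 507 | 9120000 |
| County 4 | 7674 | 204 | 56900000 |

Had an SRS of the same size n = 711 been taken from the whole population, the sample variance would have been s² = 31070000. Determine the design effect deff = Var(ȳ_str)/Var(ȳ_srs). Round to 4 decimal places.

1.3522

Var(ȳ_str) = Σ Wₕ²(1−fₕ)sₕ²/nₕ with Wₕ = Nₕ/17663:
  County 3: (9989/17663)²·(1−507/9989)·9120000/507 = 5461.0972
  County 4: (7674/17663)²·(1−204/7674)·56900000/204 = 51250.199
  → Var(ȳ_str) = 56711.296.
Var(ȳ_srs) = (1 − 711/17663)·31070000/711 = 41939.971.
deff = 56711.296 / 41939.971 = 1.3522.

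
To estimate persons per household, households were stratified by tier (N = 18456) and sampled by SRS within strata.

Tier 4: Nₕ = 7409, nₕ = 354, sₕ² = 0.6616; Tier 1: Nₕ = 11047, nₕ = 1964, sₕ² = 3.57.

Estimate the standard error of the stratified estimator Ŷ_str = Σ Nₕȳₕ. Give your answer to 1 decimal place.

529.2

Var(Ŷ_str) = Σₕ Nₕ²(1 − fₕ)sₕ²/nₕ.
Tier 4: 7409²·(1 − 354/7409)·0.6616/354 = 97689.716.
Tier 1: 11047²·(1 − 1964/11047)·3.57/1964 = 182389.74.
Sum = 280079.46.
SE = √(280079.46) = 529.2.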